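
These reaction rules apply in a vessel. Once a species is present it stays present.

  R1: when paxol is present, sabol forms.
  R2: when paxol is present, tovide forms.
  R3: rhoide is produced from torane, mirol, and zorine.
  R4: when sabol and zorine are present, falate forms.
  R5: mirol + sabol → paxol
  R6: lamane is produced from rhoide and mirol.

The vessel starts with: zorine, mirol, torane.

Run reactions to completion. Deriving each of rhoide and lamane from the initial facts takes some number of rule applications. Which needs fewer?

rhoide: torane, mirol, and zorine present → rhoide forms (R3). [1 rule application]
lamane: torane, mirol, and zorine present → rhoide forms (R3). rhoide and mirol present → lamane forms (R6). [2 rule applications]
rhoide needs fewer.

rhoide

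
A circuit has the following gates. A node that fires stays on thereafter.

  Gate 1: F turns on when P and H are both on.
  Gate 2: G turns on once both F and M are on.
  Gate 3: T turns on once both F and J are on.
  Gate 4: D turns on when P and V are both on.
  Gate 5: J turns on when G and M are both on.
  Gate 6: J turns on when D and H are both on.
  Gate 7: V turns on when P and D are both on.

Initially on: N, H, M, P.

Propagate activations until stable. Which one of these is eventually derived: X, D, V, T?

T

Gate 1: P and H on → F on.
Gate 2: F and M on → G on.
Gate 5: G and M on → J on.
Gate 3: F and J on → T on.
V would need P and D (Gate 7), but D never turns on. D would need P and V (Gate 4), but V never turns on. No rule produces X, and it is not given.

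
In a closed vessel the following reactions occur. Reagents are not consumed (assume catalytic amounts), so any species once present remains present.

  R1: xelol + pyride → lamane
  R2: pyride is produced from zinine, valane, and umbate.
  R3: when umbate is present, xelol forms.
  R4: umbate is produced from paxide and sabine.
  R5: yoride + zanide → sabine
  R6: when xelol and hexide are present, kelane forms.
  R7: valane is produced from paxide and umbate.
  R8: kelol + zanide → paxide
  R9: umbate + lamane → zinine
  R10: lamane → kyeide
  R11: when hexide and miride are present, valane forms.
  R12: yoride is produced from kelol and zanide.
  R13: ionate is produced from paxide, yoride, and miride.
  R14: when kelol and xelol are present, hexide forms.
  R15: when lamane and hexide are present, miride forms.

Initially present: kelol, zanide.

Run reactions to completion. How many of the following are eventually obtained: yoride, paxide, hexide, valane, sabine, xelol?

6

kelol and zanide present → paxide forms (R8).
kelol and zanide present → yoride forms (R12).
yoride and zanide present → sabine forms (R5).
paxide and sabine present → umbate forms (R4).
paxide and umbate present → valane forms (R7).
umbate present → xelol forms (R3).
kelol and xelol present → hexide forms (R14).
yoride: reached.
paxide: reached.
hexide: reached.
valane: reached.
sabine: reached.
xelol: reached.
All 6 are reached.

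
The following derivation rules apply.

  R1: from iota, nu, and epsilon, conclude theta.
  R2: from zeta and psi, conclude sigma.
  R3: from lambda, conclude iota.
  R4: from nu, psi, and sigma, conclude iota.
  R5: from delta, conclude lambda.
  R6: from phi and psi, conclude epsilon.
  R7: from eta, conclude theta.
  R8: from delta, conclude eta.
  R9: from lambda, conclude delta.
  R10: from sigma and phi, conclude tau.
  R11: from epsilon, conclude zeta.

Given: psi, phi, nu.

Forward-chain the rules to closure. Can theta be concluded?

Yes

phi and psi hold, so epsilon follows (R6).
epsilon holds, so zeta follows (R11).
zeta and psi hold, so sigma follows (R2).
nu, psi, and sigma hold, so iota follows (R4).
iota, nu, and epsilon hold, so theta follows (R1).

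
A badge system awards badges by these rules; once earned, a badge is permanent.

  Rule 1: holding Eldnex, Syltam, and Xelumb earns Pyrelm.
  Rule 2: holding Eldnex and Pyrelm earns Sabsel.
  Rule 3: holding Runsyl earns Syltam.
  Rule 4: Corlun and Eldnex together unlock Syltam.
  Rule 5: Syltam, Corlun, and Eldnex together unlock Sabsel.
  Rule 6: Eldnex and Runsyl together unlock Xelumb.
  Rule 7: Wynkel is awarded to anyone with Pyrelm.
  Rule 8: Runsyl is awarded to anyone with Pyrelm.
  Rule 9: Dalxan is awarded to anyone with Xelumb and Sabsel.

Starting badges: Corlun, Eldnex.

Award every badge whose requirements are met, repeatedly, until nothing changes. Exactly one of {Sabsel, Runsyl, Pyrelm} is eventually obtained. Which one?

With Corlun and Eldnex, Syltam is earned (Rule 4).
With Syltam, Corlun, and Eldnex, Sabsel is earned (Rule 5).
Runsyl would need Pyrelm (Rule 8), but Pyrelm is never earned. Pyrelm would need Eldnex, Syltam, and Xelumb (Rule 1), but Xelumb is never earned.

Sabsel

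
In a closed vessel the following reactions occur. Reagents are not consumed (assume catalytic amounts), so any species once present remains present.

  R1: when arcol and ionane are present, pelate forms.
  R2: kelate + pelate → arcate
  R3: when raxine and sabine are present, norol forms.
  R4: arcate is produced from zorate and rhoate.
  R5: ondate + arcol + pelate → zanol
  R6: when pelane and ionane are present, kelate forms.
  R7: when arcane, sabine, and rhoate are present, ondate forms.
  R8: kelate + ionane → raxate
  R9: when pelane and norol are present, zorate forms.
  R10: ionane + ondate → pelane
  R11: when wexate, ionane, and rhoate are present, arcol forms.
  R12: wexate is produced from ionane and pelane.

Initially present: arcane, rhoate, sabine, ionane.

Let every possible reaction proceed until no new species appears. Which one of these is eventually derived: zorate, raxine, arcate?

arcane, sabine, and rhoate present → ondate forms (R7).
ionane and ondate present → pelane forms (R10).
ionane and pelane present → wexate forms (R12).
pelane and ionane present → kelate forms (R6).
wexate, ionane, and rhoate present → arcol forms (R11).
arcol and ionane present → pelate forms (R1).
kelate and pelate present → arcate forms (R2).
zorate would need pelane and norol (R9), but norol never forms. No rule produces raxine, and it is not given.

arcate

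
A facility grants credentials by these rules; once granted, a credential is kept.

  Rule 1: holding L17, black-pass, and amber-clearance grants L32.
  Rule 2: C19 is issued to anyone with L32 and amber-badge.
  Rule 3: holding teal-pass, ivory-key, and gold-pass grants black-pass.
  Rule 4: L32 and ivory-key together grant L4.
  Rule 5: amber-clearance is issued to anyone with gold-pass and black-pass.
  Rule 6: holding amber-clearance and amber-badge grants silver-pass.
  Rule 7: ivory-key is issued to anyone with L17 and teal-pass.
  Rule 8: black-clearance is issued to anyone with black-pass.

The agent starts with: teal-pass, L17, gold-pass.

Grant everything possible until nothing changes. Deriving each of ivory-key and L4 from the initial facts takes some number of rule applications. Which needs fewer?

ivory-key

ivory-key: Holding L17 and teal-pass grants ivory-key (Rule 7). [1 rule application]
L4: Holding L17 and teal-pass grants ivory-key (Rule 7). Holding teal-pass, ivory-key, and gold-pass grants black-pass (Rule 3). Holding gold-pass and black-pass grants amber-clearance (Rule 5). Holding L17, black-pass, and amber-clearance grants L32 (Rule 1). Holding L32 and ivory-key grants L4 (Rule 4). [5 rule applications]
ivory-key needs fewer.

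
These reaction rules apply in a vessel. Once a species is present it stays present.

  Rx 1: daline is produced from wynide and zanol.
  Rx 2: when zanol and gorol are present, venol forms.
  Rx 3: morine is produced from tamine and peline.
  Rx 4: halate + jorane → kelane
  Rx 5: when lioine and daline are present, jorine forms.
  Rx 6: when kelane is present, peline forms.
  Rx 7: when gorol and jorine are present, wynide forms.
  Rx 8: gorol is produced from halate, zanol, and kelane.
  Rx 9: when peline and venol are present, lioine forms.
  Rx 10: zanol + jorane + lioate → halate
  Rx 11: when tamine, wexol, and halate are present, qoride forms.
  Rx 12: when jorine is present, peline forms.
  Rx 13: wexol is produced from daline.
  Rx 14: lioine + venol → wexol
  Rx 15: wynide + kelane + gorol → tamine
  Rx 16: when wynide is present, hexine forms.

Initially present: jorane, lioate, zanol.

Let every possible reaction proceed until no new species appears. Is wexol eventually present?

zanol, jorane, and lioate present → halate forms (Rx 10).
halate and jorane present → kelane forms (Rx 4).
halate, zanol, and kelane present → gorol forms (Rx 8).
kelane present → peline forms (Rx 6).
zanol and gorol present → venol forms (Rx 2).
peline and venol present → lioine forms (Rx 9).
lioine and venol present → wexol forms (Rx 14).

Yes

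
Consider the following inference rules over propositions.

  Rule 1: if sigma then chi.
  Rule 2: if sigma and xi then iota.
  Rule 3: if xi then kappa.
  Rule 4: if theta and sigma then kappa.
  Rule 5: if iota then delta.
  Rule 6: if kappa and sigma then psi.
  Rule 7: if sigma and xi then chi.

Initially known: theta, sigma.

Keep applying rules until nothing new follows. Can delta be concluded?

delta would need iota (Rule 5), but iota is never established.

No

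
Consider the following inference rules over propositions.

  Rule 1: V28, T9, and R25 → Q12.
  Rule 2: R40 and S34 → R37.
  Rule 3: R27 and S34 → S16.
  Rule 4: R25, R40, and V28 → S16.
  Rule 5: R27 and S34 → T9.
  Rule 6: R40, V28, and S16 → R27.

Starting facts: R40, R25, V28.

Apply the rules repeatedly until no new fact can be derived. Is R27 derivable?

Yes

R25, R40, and V28 hold, so S16 follows (Rule 4).
R40, V28, and S16 hold, so R27 follows (Rule 6).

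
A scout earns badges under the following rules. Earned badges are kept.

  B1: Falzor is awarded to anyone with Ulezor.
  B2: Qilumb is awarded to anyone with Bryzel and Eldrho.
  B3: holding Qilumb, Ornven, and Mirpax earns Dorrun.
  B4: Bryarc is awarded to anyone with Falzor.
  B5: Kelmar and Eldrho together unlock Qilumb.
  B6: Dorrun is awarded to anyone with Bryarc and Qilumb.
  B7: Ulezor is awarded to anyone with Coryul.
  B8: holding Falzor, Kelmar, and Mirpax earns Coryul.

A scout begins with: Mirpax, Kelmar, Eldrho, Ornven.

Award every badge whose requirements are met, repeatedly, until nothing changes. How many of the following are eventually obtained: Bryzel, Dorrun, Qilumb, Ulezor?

2

With Kelmar and Eldrho, Qilumb is earned (B5).
With Qilumb, Ornven, and Mirpax, Dorrun is earned (B3).
No rule produces Bryzel, and it is not given.
Dorrun: reached.
Qilumb: reached.
Ulezor would need Coryul (B7), but Coryul is never earned.
Reached: Dorrun and Qilumb — 2 of the 4.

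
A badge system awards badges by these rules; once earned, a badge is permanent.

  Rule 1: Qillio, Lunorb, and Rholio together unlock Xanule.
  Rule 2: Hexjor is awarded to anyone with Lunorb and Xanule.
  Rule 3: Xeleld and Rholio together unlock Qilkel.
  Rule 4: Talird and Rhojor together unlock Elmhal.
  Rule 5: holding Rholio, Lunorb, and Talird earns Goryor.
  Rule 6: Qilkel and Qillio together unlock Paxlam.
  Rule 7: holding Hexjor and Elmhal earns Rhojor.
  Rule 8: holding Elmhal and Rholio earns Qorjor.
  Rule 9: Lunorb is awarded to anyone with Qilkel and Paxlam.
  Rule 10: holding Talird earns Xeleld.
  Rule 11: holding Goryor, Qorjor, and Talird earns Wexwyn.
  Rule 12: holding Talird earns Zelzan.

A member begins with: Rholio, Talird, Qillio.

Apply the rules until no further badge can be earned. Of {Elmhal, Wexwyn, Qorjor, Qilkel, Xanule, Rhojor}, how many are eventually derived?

With Talird, Xeleld is earned (Rule 10).
With Xeleld and Rholio, Qilkel is earned (Rule 3).
With Qilkel and Qillio, Paxlam is earned (Rule 6).
With Qilkel and Paxlam, Lunorb is earned (Rule 9).
With Qillio, Lunorb, and Rholio, Xanule is earned (Rule 1).
Elmhal would need Talird and Rhojor (Rule 4), but Rhojor is never earned.
Wexwyn would need Goryor, Qorjor, and Talird (Rule 11), but Qorjor is never earned.
Qorjor would need Elmhal and Rholio (Rule 8), but Elmhal is never earned.
Qilkel: reached.
Xanule: reached.
Rhojor would need Hexjor and Elmhal (Rule 7), but Elmhal is never earned.
Reached: Qilkel and Xanule — 2 of the 6.

2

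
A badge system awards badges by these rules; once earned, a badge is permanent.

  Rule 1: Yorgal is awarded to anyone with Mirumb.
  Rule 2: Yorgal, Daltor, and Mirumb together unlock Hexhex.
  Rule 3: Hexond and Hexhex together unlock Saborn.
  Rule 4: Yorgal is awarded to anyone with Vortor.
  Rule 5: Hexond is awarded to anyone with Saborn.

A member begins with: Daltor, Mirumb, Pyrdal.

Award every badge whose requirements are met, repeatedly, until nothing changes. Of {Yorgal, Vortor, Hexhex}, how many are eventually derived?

2

With Mirumb, Yorgal is earned (Rule 1).
With Yorgal, Daltor, and Mirumb, Hexhex is earned (Rule 2).
Yorgal: reached.
No rule produces Vortor, and it is not given.
Hexhex: reached.
Reached: Yorgal and Hexhex — 2 of the 3.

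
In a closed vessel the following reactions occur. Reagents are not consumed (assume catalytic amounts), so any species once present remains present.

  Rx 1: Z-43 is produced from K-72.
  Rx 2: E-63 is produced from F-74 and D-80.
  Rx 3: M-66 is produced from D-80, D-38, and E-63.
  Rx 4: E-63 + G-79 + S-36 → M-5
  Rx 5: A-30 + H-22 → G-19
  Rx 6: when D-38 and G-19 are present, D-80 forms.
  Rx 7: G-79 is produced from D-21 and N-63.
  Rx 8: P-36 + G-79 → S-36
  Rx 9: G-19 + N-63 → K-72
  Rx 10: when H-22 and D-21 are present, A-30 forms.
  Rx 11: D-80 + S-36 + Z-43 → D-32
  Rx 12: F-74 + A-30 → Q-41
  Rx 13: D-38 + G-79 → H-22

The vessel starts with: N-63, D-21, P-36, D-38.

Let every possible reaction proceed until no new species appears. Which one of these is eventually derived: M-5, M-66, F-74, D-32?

D-21 and N-63 present → G-79 forms (Rx 7).
D-38 and G-79 present → H-22 forms (Rx 13).
P-36 and G-79 present → S-36 forms (Rx 8).
H-22 and D-21 present → A-30 forms (Rx 10).
A-30 and H-22 present → G-19 forms (Rx 5).
G-19 and N-63 present → K-72 forms (Rx 9).
D-38 and G-19 present → D-80 forms (Rx 6).
K-72 present → Z-43 forms (Rx 1).
D-80, S-36, and Z-43 present → D-32 forms (Rx 11).
M-5 would need E-63, G-79, and S-36 (Rx 4), but E-63 never forms. M-66 would need D-80, D-38, and E-63 (Rx 3), but E-63 never forms. No rule produces F-74, and it is not given.

D-32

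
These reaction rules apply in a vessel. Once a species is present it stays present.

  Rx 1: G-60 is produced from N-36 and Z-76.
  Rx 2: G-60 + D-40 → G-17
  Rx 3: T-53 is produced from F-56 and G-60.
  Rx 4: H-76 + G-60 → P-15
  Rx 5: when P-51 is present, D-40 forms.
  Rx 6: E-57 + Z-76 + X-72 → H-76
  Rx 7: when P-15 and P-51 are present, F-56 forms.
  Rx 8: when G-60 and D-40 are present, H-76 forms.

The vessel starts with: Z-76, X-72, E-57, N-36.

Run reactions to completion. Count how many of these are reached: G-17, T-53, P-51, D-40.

0

G-17 would need G-60 and D-40 (Rx 2), but D-40 never forms.
T-53 would need F-56 and G-60 (Rx 3), but F-56 never forms.
No rule produces P-51, and it is not given.
D-40 would need P-51 (Rx 5), but P-51 never forms.
None of the 4 are reached.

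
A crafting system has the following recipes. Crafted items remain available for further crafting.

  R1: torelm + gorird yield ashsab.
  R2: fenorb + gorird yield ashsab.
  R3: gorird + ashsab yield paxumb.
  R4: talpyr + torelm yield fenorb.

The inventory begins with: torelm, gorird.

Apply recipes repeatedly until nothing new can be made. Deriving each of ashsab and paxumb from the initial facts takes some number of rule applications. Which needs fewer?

ashsab: Using R1, torelm and gorird make ashsab. [1 rule application]
paxumb: torelm + gorird → ashsab (R1). Using R3, gorird and ashsab make paxumb. [2 rule applications]
ashsab needs fewer.

ashsab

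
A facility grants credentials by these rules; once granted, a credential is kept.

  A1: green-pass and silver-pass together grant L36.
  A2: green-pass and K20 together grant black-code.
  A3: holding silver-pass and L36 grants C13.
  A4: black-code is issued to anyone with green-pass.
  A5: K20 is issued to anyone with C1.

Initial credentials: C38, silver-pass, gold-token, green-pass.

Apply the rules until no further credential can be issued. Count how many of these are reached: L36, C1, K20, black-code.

Holding green-pass and silver-pass grants L36 (A1).
Holding green-pass grants black-code (A4).
L36: reached.
No rule produces C1, and it is not given.
K20 would need C1 (A5), but C1 is never granted.
black-code: reached.
Reached: L36 and black-code — 2 of the 4.

2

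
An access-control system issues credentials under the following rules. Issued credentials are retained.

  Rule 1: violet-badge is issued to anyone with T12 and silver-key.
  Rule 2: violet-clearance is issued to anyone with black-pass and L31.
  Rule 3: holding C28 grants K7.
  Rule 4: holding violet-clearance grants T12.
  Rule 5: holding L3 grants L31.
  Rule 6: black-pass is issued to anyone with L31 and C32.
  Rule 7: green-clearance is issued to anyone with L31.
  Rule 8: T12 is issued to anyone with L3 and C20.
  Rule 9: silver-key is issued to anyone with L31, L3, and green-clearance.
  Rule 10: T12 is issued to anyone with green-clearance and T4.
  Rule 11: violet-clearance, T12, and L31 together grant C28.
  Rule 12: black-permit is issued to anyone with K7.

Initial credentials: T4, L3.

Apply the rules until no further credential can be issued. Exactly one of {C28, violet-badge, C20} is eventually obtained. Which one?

violet-badge

Holding L3 grants L31 (Rule 5).
Holding L31 grants green-clearance (Rule 7).
Holding green-clearance and T4 grants T12 (Rule 10).
Holding L31, L3, and green-clearance grants silver-key (Rule 9).
Holding T12 and silver-key grants violet-badge (Rule 1).
C28 would need violet-clearance, T12, and L31 (Rule 11), but violet-clearance is never granted. No rule produces C20, and it is not given.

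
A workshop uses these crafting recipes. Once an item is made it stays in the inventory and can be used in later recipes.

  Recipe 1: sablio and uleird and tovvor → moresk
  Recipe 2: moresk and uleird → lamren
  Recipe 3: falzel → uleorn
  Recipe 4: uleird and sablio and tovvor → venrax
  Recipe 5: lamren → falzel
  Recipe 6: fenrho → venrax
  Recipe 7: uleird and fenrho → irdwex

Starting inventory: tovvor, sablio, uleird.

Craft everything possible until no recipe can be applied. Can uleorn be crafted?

Yes

Using Recipe 1, sablio, uleird, and tovvor make moresk.
moresk and uleird → lamren (Recipe 2).
Using Recipe 5, lamren makes falzel.
falzel → uleorn (Recipe 3).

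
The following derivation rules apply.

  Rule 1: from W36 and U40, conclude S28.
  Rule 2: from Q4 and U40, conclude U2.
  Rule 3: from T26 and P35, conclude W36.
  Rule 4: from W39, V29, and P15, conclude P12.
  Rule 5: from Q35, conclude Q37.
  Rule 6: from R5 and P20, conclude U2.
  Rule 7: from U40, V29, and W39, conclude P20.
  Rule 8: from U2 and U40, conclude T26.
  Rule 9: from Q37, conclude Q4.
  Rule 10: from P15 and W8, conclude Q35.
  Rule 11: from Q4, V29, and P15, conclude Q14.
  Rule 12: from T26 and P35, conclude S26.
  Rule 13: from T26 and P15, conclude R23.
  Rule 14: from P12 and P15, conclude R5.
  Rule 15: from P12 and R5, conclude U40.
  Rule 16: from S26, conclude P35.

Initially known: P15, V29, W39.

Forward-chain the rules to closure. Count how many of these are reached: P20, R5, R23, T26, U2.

5

From W39, V29, and P15, Rule 4 gives P12.
P12 and P15 hold, so R5 follows (Rule 14).
From P12 and R5, Rule 15 gives U40.
U40, V29, and W39 hold, so P20 follows (Rule 7).
R5 and P20 hold, so U2 follows (Rule 6).
U2 and U40 hold, so T26 follows (Rule 8).
From T26 and P15, Rule 13 gives R23.
P20: reached.
R5: reached.
R23: reached.
T26: reached.
U2: reached.
All 5 are reached.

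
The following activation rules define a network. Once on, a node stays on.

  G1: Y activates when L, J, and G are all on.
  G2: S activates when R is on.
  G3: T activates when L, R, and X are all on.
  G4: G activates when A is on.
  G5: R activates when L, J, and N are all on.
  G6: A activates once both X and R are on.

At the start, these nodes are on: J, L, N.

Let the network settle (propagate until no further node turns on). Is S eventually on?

Yes

L, J, and N are on, so R activates (G5).
R is on, so S activates (G2).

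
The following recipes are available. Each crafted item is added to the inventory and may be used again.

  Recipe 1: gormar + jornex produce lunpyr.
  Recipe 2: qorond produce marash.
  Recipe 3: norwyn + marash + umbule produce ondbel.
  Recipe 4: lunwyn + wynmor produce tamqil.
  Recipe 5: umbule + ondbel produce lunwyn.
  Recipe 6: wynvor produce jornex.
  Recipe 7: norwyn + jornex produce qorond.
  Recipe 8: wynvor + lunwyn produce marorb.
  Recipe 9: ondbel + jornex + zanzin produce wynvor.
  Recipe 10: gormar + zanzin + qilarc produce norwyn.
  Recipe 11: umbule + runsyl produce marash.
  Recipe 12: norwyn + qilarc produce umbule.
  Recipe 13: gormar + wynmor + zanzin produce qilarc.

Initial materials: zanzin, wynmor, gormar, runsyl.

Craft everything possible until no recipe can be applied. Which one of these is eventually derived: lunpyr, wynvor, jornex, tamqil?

tamqil

Using Recipe 13, gormar, wynmor, and zanzin make qilarc.
Using Recipe 10, gormar, zanzin, and qilarc make norwyn.
norwyn + qilarc → umbule (Recipe 12).
umbule + runsyl → marash (Recipe 11).
Using Recipe 3, norwyn, marash, and umbule make ondbel.
Using Recipe 5, umbule and ondbel make lunwyn.
Using Recipe 4, lunwyn and wynmor make tamqil.
wynvor would need ondbel, jornex, and zanzin (Recipe 9), but jornex is never obtained. jornex would need wynvor (Recipe 6), but wynvor is never obtained. lunpyr would need gormar and jornex (Recipe 1), but jornex is never obtained.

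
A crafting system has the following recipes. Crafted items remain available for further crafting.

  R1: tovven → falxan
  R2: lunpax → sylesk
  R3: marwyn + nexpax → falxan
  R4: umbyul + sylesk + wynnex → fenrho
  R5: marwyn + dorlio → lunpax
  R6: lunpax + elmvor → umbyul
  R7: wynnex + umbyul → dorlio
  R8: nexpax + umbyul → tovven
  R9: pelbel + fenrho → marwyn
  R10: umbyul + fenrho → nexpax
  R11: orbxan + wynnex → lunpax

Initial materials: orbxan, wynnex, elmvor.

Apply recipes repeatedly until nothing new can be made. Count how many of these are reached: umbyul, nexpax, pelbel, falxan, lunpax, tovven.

5

orbxan + wynnex → lunpax (R11).
lunpax + elmvor → umbyul (R6).
Using R2, lunpax makes sylesk.
Using R4, umbyul, sylesk, and wynnex make fenrho.
Using R10, umbyul and fenrho make nexpax.
nexpax + umbyul → tovven (R8).
tovven → falxan (R1).
umbyul: reached.
nexpax: reached.
No rule produces pelbel, and it is not given.
falxan: reached.
lunpax: reached.
tovven: reached.
Reached: umbyul, nexpax, falxan, lunpax, and tovven — 5 of the 6.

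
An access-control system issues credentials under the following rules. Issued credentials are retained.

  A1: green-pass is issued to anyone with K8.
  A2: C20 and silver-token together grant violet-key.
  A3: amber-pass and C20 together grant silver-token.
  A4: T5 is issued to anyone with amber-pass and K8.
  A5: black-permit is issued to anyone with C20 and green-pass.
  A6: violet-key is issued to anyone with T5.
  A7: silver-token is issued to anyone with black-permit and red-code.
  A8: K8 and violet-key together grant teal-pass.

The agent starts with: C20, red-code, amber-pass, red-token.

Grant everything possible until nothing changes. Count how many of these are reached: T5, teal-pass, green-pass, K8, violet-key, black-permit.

Holding amber-pass and C20 grants silver-token (A3).
Holding C20 and silver-token grants violet-key (A2).
T5 would need amber-pass and K8 (A4), but K8 is never granted.
teal-pass would need K8 and violet-key (A8), but K8 is never granted.
green-pass would need K8 (A1), but K8 is never granted.
No rule produces K8, and it is not given.
violet-key: reached.
black-permit would need C20 and green-pass (A5), but green-pass is never granted.
Reached: violet-key — 1 of the 6.

1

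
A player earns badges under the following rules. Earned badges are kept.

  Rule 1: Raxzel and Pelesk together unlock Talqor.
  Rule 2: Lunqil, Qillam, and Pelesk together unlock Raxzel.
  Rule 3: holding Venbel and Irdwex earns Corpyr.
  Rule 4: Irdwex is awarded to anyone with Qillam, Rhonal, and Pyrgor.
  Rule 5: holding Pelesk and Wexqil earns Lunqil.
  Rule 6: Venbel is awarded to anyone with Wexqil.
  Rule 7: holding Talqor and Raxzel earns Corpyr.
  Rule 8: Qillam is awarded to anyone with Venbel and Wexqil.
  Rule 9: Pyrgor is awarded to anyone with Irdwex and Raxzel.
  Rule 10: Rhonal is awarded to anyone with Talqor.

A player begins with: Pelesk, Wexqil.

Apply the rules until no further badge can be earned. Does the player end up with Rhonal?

Yes

With Pelesk and Wexqil, Lunqil is earned (Rule 5).
With Wexqil, Venbel is earned (Rule 6).
With Venbel and Wexqil, Qillam is earned (Rule 8).
With Lunqil, Qillam, and Pelesk, Raxzel is earned (Rule 2).
With Raxzel and Pelesk, Talqor is earned (Rule 1).
With Talqor, Rhonal is earned (Rule 10).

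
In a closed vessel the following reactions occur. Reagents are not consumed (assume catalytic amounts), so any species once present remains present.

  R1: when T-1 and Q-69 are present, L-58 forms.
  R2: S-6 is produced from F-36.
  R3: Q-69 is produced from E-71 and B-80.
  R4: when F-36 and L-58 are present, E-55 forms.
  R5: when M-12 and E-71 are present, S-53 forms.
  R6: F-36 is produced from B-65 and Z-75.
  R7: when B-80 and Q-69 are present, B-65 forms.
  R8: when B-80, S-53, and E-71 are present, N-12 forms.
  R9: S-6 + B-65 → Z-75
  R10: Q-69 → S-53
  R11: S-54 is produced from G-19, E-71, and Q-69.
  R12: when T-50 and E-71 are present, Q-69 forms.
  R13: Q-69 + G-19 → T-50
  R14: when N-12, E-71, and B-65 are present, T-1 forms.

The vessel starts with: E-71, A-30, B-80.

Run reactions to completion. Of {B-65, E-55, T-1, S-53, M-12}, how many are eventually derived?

3

E-71 and B-80 present → Q-69 forms (R3).
Q-69 present → S-53 forms (R10).
B-80 and Q-69 present → B-65 forms (R7).
B-80, S-53, and E-71 present → N-12 forms (R8).
N-12, E-71, and B-65 present → T-1 forms (R14).
B-65: reached.
E-55 would need F-36 and L-58 (R4), but F-36 never forms.
T-1: reached.
S-53: reached.
No rule produces M-12, and it is not given.
Reached: B-65, T-1, and S-53 — 3 of the 5.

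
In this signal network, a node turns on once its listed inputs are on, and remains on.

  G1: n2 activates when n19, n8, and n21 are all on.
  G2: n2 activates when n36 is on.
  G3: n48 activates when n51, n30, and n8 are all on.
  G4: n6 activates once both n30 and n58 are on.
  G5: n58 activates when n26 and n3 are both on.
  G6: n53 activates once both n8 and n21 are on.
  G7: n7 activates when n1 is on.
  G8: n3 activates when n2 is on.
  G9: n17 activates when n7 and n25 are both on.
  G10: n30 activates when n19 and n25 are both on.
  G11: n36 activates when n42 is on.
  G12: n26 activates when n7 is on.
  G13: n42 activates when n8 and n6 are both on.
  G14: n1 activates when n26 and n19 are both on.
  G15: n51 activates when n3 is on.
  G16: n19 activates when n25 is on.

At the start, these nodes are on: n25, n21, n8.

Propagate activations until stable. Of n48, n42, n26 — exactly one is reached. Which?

G16: n25 on → n19 on.
G1: n19, n8, and n21 on → n2 on.
n19 and n25 are on, so n30 activates (G10).
n2 is on, so n3 activates (G8).
n3 is on, so n51 activates (G15).
n51, n30, and n8 are on, so n48 activates (G3).
n42 would need n8 and n6 (G13), but n6 never turns on. n26 would need n7 (G12), but n7 never turns on.

n48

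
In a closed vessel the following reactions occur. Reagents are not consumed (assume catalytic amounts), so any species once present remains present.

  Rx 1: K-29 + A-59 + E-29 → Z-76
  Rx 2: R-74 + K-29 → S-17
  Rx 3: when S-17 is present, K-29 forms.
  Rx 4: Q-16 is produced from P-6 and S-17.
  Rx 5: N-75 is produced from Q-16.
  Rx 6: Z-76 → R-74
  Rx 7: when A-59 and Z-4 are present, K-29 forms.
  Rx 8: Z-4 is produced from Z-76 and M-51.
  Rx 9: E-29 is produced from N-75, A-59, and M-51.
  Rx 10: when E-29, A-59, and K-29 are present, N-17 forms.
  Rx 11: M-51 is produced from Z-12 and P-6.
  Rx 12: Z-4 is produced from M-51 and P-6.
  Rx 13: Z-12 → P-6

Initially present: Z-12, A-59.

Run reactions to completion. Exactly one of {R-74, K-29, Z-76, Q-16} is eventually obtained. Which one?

K-29

Z-12 present → P-6 forms (Rx 13).
Z-12 and P-6 present → M-51 forms (Rx 11).
M-51 and P-6 present → Z-4 forms (Rx 12).
A-59 and Z-4 present → K-29 forms (Rx 7).
Q-16 would need P-6 and S-17 (Rx 4), but S-17 never forms. Z-76 would need K-29, A-59, and E-29 (Rx 1), but E-29 never forms. R-74 would need Z-76 (Rx 6), but Z-76 never forms.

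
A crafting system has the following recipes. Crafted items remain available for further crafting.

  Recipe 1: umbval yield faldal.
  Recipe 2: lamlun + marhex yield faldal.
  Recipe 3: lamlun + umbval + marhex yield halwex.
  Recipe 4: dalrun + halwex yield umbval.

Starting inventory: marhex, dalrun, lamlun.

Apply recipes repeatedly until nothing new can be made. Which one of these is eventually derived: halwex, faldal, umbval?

faldal

lamlun + marhex → faldal (Recipe 2).
halwex would need lamlun, umbval, and marhex (Recipe 3), but umbval is never obtained. umbval would need dalrun and halwex (Recipe 4), but halwex is never obtained.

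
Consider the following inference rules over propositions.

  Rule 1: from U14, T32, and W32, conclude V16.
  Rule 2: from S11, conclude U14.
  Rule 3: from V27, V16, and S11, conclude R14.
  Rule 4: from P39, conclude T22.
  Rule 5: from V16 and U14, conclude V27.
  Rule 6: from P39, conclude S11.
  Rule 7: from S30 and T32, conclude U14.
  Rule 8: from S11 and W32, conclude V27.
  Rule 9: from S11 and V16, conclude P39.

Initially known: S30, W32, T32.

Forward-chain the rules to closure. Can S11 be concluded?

S11 would need P39 (Rule 6), but P39 is never established.

No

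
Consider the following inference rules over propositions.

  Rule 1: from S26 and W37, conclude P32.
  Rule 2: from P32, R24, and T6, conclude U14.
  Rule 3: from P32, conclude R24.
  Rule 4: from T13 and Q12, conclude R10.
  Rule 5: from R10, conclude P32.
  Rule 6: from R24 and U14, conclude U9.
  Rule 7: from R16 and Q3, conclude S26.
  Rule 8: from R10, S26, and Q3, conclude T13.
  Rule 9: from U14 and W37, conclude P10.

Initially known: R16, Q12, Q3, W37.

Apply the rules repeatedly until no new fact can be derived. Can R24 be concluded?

From R16 and Q3, Rule 7 gives S26.
From S26 and W37, Rule 1 gives P32.
From P32, Rule 3 gives R24.

Yes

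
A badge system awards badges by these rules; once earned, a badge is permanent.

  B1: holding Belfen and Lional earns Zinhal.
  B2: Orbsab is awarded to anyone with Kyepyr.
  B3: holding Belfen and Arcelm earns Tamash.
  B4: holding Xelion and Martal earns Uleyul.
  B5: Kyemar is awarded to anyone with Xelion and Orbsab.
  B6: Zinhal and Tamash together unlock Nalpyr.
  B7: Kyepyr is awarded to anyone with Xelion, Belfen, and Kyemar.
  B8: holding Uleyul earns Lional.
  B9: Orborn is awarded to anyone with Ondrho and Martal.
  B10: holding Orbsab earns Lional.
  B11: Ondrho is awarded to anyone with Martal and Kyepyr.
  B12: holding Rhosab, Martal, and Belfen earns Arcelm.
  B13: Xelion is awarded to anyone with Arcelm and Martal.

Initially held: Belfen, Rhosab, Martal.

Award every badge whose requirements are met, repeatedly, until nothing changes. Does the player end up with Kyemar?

Kyemar would need Xelion and Orbsab (B5), but Orbsab is never earned.

No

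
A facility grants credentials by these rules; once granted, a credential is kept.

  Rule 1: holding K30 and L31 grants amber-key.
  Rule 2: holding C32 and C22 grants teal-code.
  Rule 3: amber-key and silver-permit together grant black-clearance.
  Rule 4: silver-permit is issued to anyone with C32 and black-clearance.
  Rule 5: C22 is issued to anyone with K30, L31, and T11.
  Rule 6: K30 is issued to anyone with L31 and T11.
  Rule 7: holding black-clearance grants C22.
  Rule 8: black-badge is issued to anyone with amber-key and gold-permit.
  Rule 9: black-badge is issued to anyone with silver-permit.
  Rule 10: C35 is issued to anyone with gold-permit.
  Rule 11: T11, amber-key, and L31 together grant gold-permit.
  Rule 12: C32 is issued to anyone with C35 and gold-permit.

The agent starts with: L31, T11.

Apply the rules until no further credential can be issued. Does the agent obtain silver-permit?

No

silver-permit would need C32 and black-clearance (Rule 4), but black-clearance is never granted.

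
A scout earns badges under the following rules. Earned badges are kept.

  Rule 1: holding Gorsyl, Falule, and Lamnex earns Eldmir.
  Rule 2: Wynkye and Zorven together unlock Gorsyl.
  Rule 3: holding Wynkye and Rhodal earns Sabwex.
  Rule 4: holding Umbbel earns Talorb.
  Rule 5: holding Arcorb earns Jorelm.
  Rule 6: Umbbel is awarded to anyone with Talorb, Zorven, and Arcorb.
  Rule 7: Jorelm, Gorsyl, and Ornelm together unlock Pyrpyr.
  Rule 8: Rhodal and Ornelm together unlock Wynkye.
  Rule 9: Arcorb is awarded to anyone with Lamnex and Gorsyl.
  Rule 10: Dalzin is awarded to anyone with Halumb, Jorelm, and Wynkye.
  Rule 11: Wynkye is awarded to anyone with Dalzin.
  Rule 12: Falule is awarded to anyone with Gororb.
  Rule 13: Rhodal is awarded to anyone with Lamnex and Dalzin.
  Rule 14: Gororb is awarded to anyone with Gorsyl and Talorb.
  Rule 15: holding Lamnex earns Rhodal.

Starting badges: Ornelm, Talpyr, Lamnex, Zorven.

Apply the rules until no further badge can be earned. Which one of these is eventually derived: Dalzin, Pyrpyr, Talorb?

Pyrpyr

With Lamnex, Rhodal is earned (Rule 15).
With Rhodal and Ornelm, Wynkye is earned (Rule 8).
With Wynkye and Zorven, Gorsyl is earned (Rule 2).
With Lamnex and Gorsyl, Arcorb is earned (Rule 9).
With Arcorb, Jorelm is earned (Rule 5).
With Jorelm, Gorsyl, and Ornelm, Pyrpyr is earned (Rule 7).
Dalzin would need Halumb, Jorelm, and Wynkye (Rule 10), but Halumb is never earned. Talorb would need Umbbel (Rule 4), but Umbbel is never earned.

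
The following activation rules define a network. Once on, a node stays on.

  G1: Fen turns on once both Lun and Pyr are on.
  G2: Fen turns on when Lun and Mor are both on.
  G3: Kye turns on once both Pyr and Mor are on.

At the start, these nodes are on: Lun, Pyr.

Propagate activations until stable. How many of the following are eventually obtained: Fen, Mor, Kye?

1

G1: Lun and Pyr on → Fen on.
Fen: reached.
No rule produces Mor, and it is not given.
Kye would need Pyr and Mor (G3), but Mor never turns on.
Reached: Fen — 1 of the 3.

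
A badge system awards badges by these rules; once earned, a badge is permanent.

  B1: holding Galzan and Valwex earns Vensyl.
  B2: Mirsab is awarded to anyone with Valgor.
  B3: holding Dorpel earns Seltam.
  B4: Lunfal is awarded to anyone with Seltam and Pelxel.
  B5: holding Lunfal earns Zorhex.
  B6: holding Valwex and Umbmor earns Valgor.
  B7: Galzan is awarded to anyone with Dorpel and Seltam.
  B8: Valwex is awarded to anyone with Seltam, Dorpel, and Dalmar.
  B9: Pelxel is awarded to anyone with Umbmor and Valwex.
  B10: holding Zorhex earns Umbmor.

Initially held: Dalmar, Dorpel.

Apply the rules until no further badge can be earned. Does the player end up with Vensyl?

With Dorpel, Seltam is earned (B3).
With Seltam, Dorpel, and Dalmar, Valwex is earned (B8).
With Dorpel and Seltam, Galzan is earned (B7).
With Galzan and Valwex, Vensyl is earned (B1).

Yes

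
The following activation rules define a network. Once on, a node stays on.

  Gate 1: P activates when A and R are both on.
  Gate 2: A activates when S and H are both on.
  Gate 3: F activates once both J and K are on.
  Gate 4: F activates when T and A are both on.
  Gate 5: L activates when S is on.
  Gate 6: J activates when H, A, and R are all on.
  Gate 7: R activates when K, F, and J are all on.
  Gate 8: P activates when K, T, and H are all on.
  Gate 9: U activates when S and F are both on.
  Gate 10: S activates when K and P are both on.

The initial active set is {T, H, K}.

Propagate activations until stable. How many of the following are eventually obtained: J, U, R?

Gate 8: K, T, and H on → P on.
K and P are on, so S activates (Gate 10).
Gate 2: S and H on → A on.
Gate 4: T and A on → F on.
S and F are on, so U activates (Gate 9).
J would need H, A, and R (Gate 6), but R never turns on.
U: reached.
R would need K, F, and J (Gate 7), but J never turns on.
Reached: U — 1 of the 3.

1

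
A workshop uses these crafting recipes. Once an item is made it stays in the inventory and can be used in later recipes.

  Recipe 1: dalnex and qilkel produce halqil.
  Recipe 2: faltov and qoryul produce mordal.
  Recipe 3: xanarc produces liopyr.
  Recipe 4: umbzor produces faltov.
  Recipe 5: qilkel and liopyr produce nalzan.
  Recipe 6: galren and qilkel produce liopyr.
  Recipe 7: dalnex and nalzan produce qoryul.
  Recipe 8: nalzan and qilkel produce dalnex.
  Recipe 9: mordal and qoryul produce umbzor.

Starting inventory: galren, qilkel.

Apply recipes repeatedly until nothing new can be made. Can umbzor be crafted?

No

umbzor would need mordal and qoryul (Recipe 9), but mordal is never obtained.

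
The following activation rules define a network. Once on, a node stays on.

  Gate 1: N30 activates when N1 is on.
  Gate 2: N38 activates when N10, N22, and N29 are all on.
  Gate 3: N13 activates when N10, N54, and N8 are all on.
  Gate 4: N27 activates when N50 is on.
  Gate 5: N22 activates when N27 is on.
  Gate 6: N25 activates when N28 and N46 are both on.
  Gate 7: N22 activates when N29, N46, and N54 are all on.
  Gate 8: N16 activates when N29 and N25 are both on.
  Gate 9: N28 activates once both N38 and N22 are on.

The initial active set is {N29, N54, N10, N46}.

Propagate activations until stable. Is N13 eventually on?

N13 would need N10, N54, and N8 (Gate 3), but N8 never turns on.

No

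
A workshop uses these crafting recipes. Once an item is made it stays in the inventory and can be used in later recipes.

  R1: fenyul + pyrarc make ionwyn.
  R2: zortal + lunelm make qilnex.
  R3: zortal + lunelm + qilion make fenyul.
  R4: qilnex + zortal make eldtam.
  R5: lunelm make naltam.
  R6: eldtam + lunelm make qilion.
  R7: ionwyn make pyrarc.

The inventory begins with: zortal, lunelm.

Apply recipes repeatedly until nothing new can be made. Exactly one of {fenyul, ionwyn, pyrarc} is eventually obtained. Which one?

zortal + lunelm → qilnex (R2).
Using R4, qilnex and zortal make eldtam.
Using R6, eldtam and lunelm make qilion.
Using R3, zortal, lunelm, and qilion make fenyul.
pyrarc would need ionwyn (R7), but ionwyn is never obtained. ionwyn would need fenyul and pyrarc (R1), but pyrarc is never obtained.

fenyul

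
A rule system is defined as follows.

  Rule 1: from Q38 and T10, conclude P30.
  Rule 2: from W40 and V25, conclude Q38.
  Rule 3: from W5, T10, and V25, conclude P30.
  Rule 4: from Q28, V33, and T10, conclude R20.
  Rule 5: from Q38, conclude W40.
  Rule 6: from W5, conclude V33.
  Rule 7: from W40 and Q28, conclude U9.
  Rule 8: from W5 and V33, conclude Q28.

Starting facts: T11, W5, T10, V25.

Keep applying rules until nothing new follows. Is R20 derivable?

From W5, Rule 6 gives V33.
From W5 and V33, Rule 8 gives Q28.
From Q28, V33, and T10, Rule 4 gives R20.

Yes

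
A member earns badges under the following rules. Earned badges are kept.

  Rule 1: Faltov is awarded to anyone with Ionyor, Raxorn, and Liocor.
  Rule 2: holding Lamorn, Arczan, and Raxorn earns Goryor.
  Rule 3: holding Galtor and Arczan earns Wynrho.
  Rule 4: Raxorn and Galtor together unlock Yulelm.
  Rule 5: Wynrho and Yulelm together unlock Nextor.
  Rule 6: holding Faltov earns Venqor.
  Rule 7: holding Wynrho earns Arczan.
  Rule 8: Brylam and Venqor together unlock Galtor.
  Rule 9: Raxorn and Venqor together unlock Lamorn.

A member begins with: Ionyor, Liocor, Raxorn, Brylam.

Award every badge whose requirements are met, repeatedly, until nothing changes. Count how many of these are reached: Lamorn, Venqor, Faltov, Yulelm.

4

With Ionyor, Raxorn, and Liocor, Faltov is earned (Rule 1).
With Faltov, Venqor is earned (Rule 6).
With Brylam and Venqor, Galtor is earned (Rule 8).
With Raxorn and Venqor, Lamorn is earned (Rule 9).
With Raxorn and Galtor, Yulelm is earned (Rule 4).
Lamorn: reached.
Venqor: reached.
Faltov: reached.
Yulelm: reached.
All 4 are reached.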